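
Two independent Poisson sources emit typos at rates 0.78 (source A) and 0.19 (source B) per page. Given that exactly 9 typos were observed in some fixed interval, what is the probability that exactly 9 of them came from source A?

Given the total, each event is independently from source A with probability p = λ_A/(λ_A+λ_B) = 0.78/0.97 ≈ 0.8041.
So K ~ Binomial(9, 0.78/0.97): P(K = 9) = C(9,9) · (0.78/0.97)^9 · (0.19/0.97)^0 ≈ 0.1406.

0.1406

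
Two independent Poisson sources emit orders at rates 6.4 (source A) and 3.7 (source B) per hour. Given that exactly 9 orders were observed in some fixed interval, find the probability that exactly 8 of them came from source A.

Given the total, each event is independently from source A with probability p = λ_A/(λ_A+λ_B) = 6.4/10.1 ≈ 0.6337.
So K ~ Binomial(9, 6.4/10.1): P(K = 8) = C(9,8) · (6.4/10.1)^8 · (3.7/10.1)^1 ≈ 0.0857.

0.0857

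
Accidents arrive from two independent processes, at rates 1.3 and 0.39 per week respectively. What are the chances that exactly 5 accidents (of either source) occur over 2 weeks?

0.1252

Independent Poisson processes superpose: combined rate λ = 1.3 + 0.39 = 1.69 per week.
Over the interval, μ = 1.69 × 2 = 3.38 (2 weeks).
P(N = 5) = e^(−3.38) · 3.38^5/5! ≈ 0.1252.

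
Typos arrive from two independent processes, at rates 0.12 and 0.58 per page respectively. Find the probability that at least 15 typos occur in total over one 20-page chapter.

0.4296

Independent Poisson processes superpose: combined rate λ = 0.12 + 0.58 = 0.7 per page.
Over the interval, μ = 0.7 × 20 = 14 (a 20-page chapter = 20 pages).
P(N ≥ 15) = 1 − P(N ≤ 14) ≈ 0.4296.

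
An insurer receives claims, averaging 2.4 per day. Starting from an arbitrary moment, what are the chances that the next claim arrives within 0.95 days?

Inter-arrival times are exponential with rate λ = 2.4 per day.
P(T ≤ 0.95) = 1 − e^(−λt) = 1 − e^(−2.4 × 0.95) = 1 − e^(−2.28) ≈ 0.8977.

0.8977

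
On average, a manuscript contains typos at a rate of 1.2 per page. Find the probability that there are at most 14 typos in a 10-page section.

0.7720

Over the interval, μ = 1.2 × 10 = 12 (a 10-page section = 10 pages).
P(N ≤ 14) = Σ_{j=0}^{14} e^(−μ) μ^j/j! ≈ 0.7720.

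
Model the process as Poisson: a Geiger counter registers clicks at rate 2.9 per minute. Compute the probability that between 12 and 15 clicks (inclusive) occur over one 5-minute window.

0.3990

Over the interval, μ = 2.9 × 5 = 14.5 (a 5-minute window = 5 minutes).
P(12 ≤ N ≤ 15) = Σ_{j=12}^{15} e^(−14.5) · 14.5^j/j! ≈ 0.3990.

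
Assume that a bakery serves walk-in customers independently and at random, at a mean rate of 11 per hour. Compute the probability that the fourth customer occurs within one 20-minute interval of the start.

Over the interval, μ = 11 × 1/3 ≈ 3.66667 (a 20-minute interval = 1/3 hours).
The fourth arrival falls in the interval iff at least 4 events occur there: P(S_4 ≤ t) = P(N ≥ 4) = 1 − P(N ≤ 3) ≈ 0.4989.

0.4989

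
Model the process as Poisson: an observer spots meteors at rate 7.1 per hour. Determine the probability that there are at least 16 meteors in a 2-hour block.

Over the interval, μ = 7.1 × 2 = 14.2 (a 2-hour block = 2 hours).
P(N ≥ 16) = 1 − P(N ≤ 15) = 1 − Σ_{j=0}^{15} e^(−μ) μ^j/j! ≈ 0.3506.

0.3506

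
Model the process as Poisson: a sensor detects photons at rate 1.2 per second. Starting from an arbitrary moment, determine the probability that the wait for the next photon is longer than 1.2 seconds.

The wait for the next event is exponential with rate λ = 1.2 per second.
P(T > 1.2) = e^(−λt) = e^(−1.2 × 1.2) = e^(−1.44) ≈ 0.2369.

0.2369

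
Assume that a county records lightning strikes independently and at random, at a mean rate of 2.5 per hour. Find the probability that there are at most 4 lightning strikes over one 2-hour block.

Over the interval, μ = 2.5 × 2 = 5 (a 2-hour block = 2 hours).
P(N ≤ 4) = Σ_{j=0}^{4} e^(−μ) μ^j/j! ≈ 0.4405.

0.4405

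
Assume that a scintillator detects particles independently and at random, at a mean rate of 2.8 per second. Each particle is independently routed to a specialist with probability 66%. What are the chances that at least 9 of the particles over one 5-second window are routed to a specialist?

Thinning: the particles that are routed to a specialist themselves form a Poisson process with rate 0.66 × 2.8 = 1.848 per second.
Over the interval, μ = 1.848 × 5 = 9.24 (a 5-second window = 5 seconds).
P(N ≥ 9) = 1 − P(N ≤ 8) ≈ 0.5755.

0.5755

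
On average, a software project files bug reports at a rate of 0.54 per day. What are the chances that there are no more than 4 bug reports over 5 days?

Over the interval, μ = 0.54 × 5 = 2.7 (5 days).
P(N ≤ 4) = Σ_{j=0}^{4} e^(−μ) μ^j/j! ≈ 0.8629.

0.8629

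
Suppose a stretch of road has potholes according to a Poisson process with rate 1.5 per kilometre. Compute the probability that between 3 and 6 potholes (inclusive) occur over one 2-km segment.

Over the interval, μ = 1.5 × 2 = 3 (a 2-km segment = 2 kilometres).
P(3 ≤ N ≤ 6) = Σ_{j=3}^{6} e^(−3) · 3^j/j! ≈ 0.5433.

0.5433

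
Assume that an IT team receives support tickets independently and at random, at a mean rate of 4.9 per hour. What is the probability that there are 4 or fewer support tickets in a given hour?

With mean μ = 4.9 per hour,
P(N ≤ 4) = Σ_{j=0}^{4} e^(−μ) μ^j/j! ≈ 0.4582.

0.4582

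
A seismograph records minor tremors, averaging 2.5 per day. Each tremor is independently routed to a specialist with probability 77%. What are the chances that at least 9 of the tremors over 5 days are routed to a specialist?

0.6234

Thinning: the tremors that are routed to a specialist themselves form a Poisson process with rate 0.77 × 2.5 = 1.925 per day.
Over the interval, μ = 1.925 × 5 = 9.625 (5 days).
P(N ≥ 9) = 1 − P(N ≤ 8) ≈ 0.6234.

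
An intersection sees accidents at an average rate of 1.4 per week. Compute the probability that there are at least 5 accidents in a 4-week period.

Over the interval, μ = 1.4 × 4 = 5.6 (a 4-week period = 4 weeks).
P(N ≥ 5) = 1 − P(N ≤ 4) = 1 − Σ_{j=0}^{4} e^(−μ) μ^j/j! ≈ 0.6578.

0.6578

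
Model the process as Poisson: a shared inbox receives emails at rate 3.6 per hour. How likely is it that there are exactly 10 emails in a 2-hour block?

0.0770

Over the interval, μ = 3.6 × 2 = 7.2 (a 2-hour block = 2 hours).
P(N = 10) = e^(−μ) μ^10/10! = e^(−7.2) · 7.2^10/3628800 ≈ 0.0770.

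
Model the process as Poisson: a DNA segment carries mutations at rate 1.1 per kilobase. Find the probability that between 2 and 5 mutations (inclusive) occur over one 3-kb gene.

0.7243

Over the interval, μ = 1.1 × 3 = 3.3 (a 3-kb gene = 3 kilobases).
P(2 ≤ N ≤ 5) = Σ_{j=2}^{5} e^(−3.3) · 3.3^j/j! ≈ 0.7243.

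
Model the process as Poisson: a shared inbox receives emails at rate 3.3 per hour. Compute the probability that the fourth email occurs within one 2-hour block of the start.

Over the interval, μ = 3.3 × 2 = 6.6 (a 2-hour block = 2 hours).
The fourth arrival falls in the interval iff at least 4 events occur there: P(S_4 ≤ t) = P(N ≥ 4) = 1 − P(N ≤ 3) ≈ 0.8948.

0.8948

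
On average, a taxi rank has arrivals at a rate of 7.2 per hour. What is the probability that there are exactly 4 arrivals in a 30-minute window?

Over the interval, μ = 7.2 × 0.5 = 3.6 (a 30-minute window = 0.5 hours).
P(N = 4) = e^(−μ) μ^4/4! = e^(−3.6) · 3.6^4/24 ≈ 0.1912.

0.1912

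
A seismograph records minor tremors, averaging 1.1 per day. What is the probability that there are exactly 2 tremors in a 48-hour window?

0.2681

Over the interval, μ = 1.1 × 2 = 2.2 (a 48-hour window = 2 days).
P(N = 2) = e^(−μ) μ^2/2! = e^(−2.2) · 2.2^2/2 ≈ 0.2681.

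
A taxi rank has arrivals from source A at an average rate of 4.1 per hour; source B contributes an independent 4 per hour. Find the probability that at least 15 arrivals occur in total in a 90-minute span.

0.2417

Independent Poisson processes superpose: combined rate λ = 4.1 + 4 = 8.1 per hour.
Over the interval, μ = 8.1 × 1.5 = 12.15 (a 90-minute span = 1.5 hours).
P(N ≥ 15) = 1 − P(N ≤ 14) ≈ 0.2417.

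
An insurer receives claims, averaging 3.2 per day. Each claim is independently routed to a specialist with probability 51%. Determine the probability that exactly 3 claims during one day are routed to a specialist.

0.1417

Thinning: the claims that are routed to a specialist themselves form a Poisson process with rate 0.51 × 3.2 = 1.632 per day.
So μ = 1.632.
P(N = 3) = e^(−1.632) · 1.632^3/3! ≈ 0.1417.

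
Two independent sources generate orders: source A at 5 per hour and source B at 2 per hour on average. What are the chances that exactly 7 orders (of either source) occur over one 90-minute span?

Independent Poisson processes superpose: combined rate λ = 5 + 2 = 7 per hour.
Over the interval, μ = 7 × 1.5 = 10.5 (a 90-minute span = 1.5 hours).
P(N = 7) = e^(−10.5) · 10.5^7/7! ≈ 0.0769.

0.0769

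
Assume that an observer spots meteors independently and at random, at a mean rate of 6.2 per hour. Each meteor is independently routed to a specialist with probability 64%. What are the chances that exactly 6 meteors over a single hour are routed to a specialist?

0.1025

Thinning: the meteors that are routed to a specialist themselves form a Poisson process with rate 0.64 × 6.2 = 3.968 per hour.
So μ = 3.968.
P(N = 6) = e^(−3.968) · 3.968^6/6! ≈ 0.1025.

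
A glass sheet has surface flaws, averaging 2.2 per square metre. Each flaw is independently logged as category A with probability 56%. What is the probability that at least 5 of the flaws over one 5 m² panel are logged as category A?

0.7358

Thinning: the flaws that are logged as category A themselves form a Poisson process with rate 0.56 × 2.2 = 1.232 per square metre.
Over the interval, μ = 1.232 × 5 = 6.16 (a 5 m² panel = 5 square metres).
P(N ≥ 5) = 1 − P(N ≤ 4) ≈ 0.7358.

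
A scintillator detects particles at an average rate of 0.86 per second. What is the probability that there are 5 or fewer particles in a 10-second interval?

Over the interval, μ = 0.86 × 10 = 8.6 (a 10-second interval = 10 seconds).
P(N ≤ 5) = Σ_{j=0}^{5} e^(−μ) μ^j/j! ≈ 0.1422.

0.1422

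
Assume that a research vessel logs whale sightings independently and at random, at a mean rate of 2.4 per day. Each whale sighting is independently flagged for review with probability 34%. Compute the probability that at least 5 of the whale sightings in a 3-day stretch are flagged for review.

0.1020

Thinning: the whale sightings that are flagged for review themselves form a Poisson process with rate 0.34 × 2.4 = 0.816 per day.
Over the interval, μ = 0.816 × 3 = 2.448 (a 3-day stretch = 3 days).
P(N ≥ 5) = 1 − P(N ≤ 4) ≈ 0.1020.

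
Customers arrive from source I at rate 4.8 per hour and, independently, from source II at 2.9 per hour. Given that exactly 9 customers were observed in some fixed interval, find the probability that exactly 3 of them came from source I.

Given the total, each event is independently from source I with probability p = λ_I/(λ_I+λ_II) = 4.8/7.7 ≈ 0.6234.
So K ~ Binomial(9, 4.8/7.7): P(K = 3) = C(9,3) · (4.8/7.7)^3 · (2.9/7.7)^6 ≈ 0.0581.

0.0581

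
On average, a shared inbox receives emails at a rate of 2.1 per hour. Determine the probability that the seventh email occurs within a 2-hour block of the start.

Over the interval, μ = 2.1 × 2 = 4.2 (a 2-hour block = 2 hours).
The seventh arrival falls in the interval iff at least 7 events occur there: P(S_7 ≤ t) = P(N ≥ 7) = 1 − P(N ≤ 6) ≈ 0.1325.

0.1325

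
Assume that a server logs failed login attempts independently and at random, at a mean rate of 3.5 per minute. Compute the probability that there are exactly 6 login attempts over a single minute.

0.0771

With mean μ = 3.5 per minute,
P(N = 6) = e^(−μ) μ^6/6! = e^(−3.5) · 3.5^6/720 ≈ 0.0771.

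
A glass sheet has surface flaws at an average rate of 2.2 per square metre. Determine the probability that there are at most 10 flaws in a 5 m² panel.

Over the interval, μ = 2.2 × 5 = 11 (a 5 m² panel = 5 square metres).
P(N ≤ 10) = Σ_{j=0}^{10} e^(−μ) μ^j/j! ≈ 0.4599.

0.4599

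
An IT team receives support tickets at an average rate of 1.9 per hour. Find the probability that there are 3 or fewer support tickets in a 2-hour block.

Over the interval, μ = 1.9 × 2 = 3.8 (a 2-hour block = 2 hours).
P(N ≤ 3) = Σ_{j=0}^{3} e^(−μ) μ^j/j! ≈ 0.4735.

0.4735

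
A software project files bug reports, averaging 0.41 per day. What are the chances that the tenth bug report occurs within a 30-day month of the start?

0.7828

Over the interval, μ = 0.41 × 30 = 12.3 (a 30-day month = 30 days).
The tenth arrival falls in the interval iff at least 10 events occur there: P(S_10 ≤ t) = P(N ≥ 10) = 1 − P(N ≤ 9) ≈ 0.7828.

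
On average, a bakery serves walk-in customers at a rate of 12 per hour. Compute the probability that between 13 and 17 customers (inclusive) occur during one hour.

0.3611

With mean μ = 12 per hour,
P(13 ≤ N ≤ 17) = Σ_{j=13}^{17} e^(−12) · 12^j/j! ≈ 0.3611.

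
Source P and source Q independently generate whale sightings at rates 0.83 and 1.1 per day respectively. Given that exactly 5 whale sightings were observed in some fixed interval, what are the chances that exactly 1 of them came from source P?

0.2269

Given the total, each event is independently from source P with probability p = λ_P/(λ_P+λ_Q) = 0.83/1.93 ≈ 0.4301.
So K ~ Binomial(5, 0.83/1.93): P(K = 1) = C(5,1) · (0.83/1.93)^1 · (1.1/1.93)^4 ≈ 0.2269.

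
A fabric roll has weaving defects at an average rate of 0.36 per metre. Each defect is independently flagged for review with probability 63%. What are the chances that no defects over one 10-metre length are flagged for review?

0.1035

Thinning: the defects that are flagged for review themselves form a Poisson process with rate 0.63 × 0.36 = 0.2268 per metre.
Over the interval, μ = 0.2268 × 10 = 2.268 (a 10-metre length = 10 metres).
P(N = 0) = e^(−2.268) · 2.268^0/0! ≈ 0.1035.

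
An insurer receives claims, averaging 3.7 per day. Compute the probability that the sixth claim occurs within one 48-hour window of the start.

0.7474

Over the interval, μ = 3.7 × 2 = 7.4 (a 48-hour window = 2 days).
The sixth arrival falls in the interval iff at least 6 events occur there: P(S_6 ≤ t) = P(N ≥ 6) = 1 − P(N ≤ 5) ≈ 0.7474.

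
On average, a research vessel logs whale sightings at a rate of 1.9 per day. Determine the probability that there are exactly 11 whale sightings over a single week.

Over the interval, μ = 1.9 × 7 = 13.3 (a week = 7 days).
P(N = 11) = e^(−μ) μ^11/11! = e^(−13.3) · 13.3^11/39916800 ≈ 0.0966.

0.0966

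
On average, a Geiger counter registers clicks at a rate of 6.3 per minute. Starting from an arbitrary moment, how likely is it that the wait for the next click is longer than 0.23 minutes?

The wait for the next event is exponential with rate λ = 6.3 per minute.
P(T > 0.23) = e^(−λt) = e^(−6.3 × 0.23) = e^(−1.449) ≈ 0.2348.

0.2348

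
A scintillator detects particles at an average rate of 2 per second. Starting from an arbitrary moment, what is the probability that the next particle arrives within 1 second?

0.8647

Inter-arrival times are exponential with rate λ = 2 per second.
P(T ≤ 1) = 1 − e^(−λt) = 1 − e^(−2 × 1) = 1 − e^(−2) ≈ 0.8647.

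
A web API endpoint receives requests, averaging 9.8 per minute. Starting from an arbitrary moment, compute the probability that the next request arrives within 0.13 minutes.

0.7203

Inter-arrival times are exponential with rate λ = 9.8 per minute.
P(T ≤ 0.13) = 1 − e^(−λt) = 1 − e^(−9.8 × 0.13) = 1 − e^(−1.274) ≈ 0.7203.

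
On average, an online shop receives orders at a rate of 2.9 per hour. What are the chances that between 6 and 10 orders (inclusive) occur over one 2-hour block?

0.4868

Over the interval, μ = 2.9 × 2 = 5.8 (a 2-hour block = 2 hours).
P(6 ≤ N ≤ 10) = Σ_{j=6}^{10} e^(−5.8) · 5.8^j/j! ≈ 0.4868.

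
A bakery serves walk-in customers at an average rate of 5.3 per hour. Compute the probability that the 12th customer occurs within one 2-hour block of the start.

Over the interval, μ = 5.3 × 2 = 10.6 (a 2-hour block = 2 hours).
The 12th arrival falls in the interval iff at least 12 events occur there: P(S_12 ≤ t) = P(N ≥ 12) = 1 − P(N ≤ 11) ≈ 0.3731.

0.3731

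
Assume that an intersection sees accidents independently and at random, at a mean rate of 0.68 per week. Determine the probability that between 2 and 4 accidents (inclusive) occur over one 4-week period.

0.6149

Over the interval, μ = 0.68 × 4 = 2.72 (a 4-week period = 4 weeks).
P(2 ≤ N ≤ 4) = Σ_{j=2}^{4} e^(−2.72) · 2.72^j/j! ≈ 0.6149.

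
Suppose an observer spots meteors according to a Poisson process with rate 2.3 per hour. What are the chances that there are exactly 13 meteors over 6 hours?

Over the interval, μ = 2.3 × 6 = 13.8 (6 hours).
P(N = 13) = e^(−μ) μ^13/13! = e^(−13.8) · 13.8^13/6227020800 ≈ 0.1074.

0.1074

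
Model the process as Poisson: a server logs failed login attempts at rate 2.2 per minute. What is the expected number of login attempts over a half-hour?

66

E[N] = λt = 2.2 × 30 = 66 (a half-hour = 30 minutes).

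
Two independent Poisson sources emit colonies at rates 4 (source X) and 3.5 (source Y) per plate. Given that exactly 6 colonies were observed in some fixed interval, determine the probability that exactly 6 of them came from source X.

Given the total, each event is independently from source X with probability p = λ_X/(λ_X+λ_Y) = 4/7.5 ≈ 0.5333.
So K ~ Binomial(6, 4/7.5): P(K = 6) = C(6,6) · (4/7.5)^6 · (3.5/7.5)^0 ≈ 0.0230.

0.0230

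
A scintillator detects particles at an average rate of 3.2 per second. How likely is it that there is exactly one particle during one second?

0.1304

With mean μ = 3.2 per second,
P(N = 1) = e^(−μ) μ^1/1! = e^(−3.2) · 3.2^1/1 ≈ 0.1304.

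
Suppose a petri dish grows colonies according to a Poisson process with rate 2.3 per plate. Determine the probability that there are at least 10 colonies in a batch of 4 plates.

0.4389

Over the interval, μ = 2.3 × 4 = 9.2 (a batch of 4 plates = 4 plates).
P(N ≥ 10) = 1 − P(N ≤ 9) = 1 − Σ_{j=0}^{9} e^(−μ) μ^j/j! ≈ 0.4389.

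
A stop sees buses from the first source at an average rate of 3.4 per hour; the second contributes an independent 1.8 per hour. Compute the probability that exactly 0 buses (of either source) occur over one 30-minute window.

Independent Poisson processes superpose: combined rate λ = 3.4 + 1.8 = 5.2 per hour.
Over the interval, μ = 5.2 × 0.5 = 2.6 (a 30-minute window = 0.5 hours).
P(N = 0) = e^(−2.6) · 2.6^0/0! ≈ 0.0743.

0.0743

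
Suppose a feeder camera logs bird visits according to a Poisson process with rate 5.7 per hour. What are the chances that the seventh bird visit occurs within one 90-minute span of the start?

0.7491

Over the interval, μ = 5.7 × 1.5 = 8.55 (a 90-minute span = 1.5 hours).
The seventh arrival falls in the interval iff at least 7 events occur there: P(S_7 ≤ t) = P(N ≥ 7) = 1 − P(N ≤ 6) ≈ 0.7491.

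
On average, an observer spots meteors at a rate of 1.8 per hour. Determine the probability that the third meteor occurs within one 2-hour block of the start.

Over the interval, μ = 1.8 × 2 = 3.6 (a 2-hour block = 2 hours).
The third arrival falls in the interval iff at least 3 events occur there: P(S_3 ≤ t) = P(N ≥ 3) = 1 − P(N ≤ 2) ≈ 0.6973.

0.6973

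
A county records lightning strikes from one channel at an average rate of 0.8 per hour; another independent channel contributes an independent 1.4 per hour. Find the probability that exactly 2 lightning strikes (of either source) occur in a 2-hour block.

Independent Poisson processes superpose: combined rate λ = 0.8 + 1.4 = 2.2 per hour.
Over the interval, μ = 2.2 × 2 = 4.4 (a 2-hour block = 2 hours).
P(N = 2) = e^(−4.4) · 4.4^2/2! ≈ 0.1188.

0.1188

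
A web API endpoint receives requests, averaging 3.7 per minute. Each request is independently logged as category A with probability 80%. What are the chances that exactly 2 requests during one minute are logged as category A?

Thinning: the requests that are logged as category A themselves form a Poisson process with rate 0.8 × 3.7 = 2.96 per minute.
So μ = 2.96.
P(N = 2) = e^(−2.96) · 2.96^2/2! ≈ 0.2270.

0.2270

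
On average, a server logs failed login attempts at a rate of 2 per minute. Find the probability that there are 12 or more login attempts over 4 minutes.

Over the interval, μ = 2 × 4 = 8 (4 minutes).
P(N ≥ 12) = 1 − P(N ≤ 11) = 1 − Σ_{j=0}^{11} e^(−μ) μ^j/j! ≈ 0.1119.

0.1119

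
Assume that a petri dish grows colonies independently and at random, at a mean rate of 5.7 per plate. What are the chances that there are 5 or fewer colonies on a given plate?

With mean μ = 5.7 per plate,
P(N ≤ 5) = Σ_{j=0}^{5} e^(−μ) μ^j/j! ≈ 0.4950.

0.4950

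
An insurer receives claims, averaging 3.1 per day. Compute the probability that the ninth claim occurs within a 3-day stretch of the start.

0.5832

Over the interval, μ = 3.1 × 3 = 9.3 (a 3-day stretch = 3 days).
The ninth arrival falls in the interval iff at least 9 events occur there: P(S_9 ≤ t) = P(N ≥ 9) = 1 − P(N ≤ 8) ≈ 0.5832.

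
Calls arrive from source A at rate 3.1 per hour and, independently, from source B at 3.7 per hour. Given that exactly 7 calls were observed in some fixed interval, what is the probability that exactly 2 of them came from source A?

Given the total, each event is independently from source A with probability p = λ_A/(λ_A+λ_B) = 3.1/6.8 ≈ 0.4559.
So K ~ Binomial(7, 3.1/6.8): P(K = 2) = C(7,2) · (3.1/6.8)^2 · (3.7/6.8)^5 ≈ 0.2082.

0.2082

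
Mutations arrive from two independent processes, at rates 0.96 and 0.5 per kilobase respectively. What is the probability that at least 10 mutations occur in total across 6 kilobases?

0.3810

Independent Poisson processes superpose: combined rate λ = 0.96 + 0.5 = 1.46 per kilobase.
Over the interval, μ = 1.46 × 6 = 8.76 (6 kilobases).
P(N ≥ 10) = 1 − P(N ≤ 9) ≈ 0.3810.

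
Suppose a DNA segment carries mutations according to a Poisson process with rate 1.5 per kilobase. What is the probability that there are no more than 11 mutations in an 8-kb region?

0.4616

Over the interval, μ = 1.5 × 8 = 12 (an 8-kb region = 8 kilobases).
P(N ≤ 11) = Σ_{j=0}^{11} e^(−μ) μ^j/j! ≈ 0.4616.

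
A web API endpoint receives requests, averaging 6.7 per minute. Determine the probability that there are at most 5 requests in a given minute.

0.3406

With mean μ = 6.7 per minute,
P(N ≤ 5) = Σ_{j=0}^{5} e^(−μ) μ^j/j! ≈ 0.3406.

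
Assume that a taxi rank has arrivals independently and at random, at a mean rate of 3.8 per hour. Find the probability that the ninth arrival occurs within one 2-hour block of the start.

0.3518

Over the interval, μ = 3.8 × 2 = 7.6 (a 2-hour block = 2 hours).
The ninth arrival falls in the interval iff at least 9 events occur there: P(S_9 ≤ t) = P(N ≥ 9) = 1 − P(N ≤ 8) ≈ 0.3518.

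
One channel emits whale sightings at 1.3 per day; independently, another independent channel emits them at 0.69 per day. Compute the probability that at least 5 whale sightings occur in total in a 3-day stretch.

0.7109

Independent Poisson processes superpose: combined rate λ = 1.3 + 0.69 = 1.99 per day.
Over the interval, μ = 1.99 × 3 = 5.97 (a 3-day stretch = 3 days).
P(N ≥ 5) = 1 − P(N ≤ 4) ≈ 0.7109.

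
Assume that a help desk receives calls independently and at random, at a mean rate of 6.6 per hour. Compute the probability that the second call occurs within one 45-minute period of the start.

0.9579

Over the interval, μ = 6.6 × 0.75 = 4.95 (a 45-minute period = 0.75 hours).
The second arrival falls in the interval iff at least 2 events occur there: P(S_2 ≤ t) = P(N ≥ 2) = 1 − P(N ≤ 1) ≈ 0.9579.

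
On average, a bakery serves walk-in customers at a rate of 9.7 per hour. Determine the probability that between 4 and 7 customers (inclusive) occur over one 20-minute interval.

Over the interval, μ = 9.7 × 1/3 ≈ 3.23333 (a 20-minute interval = 1/3 hours).
P(4 ≤ N ≤ 7) = Σ_{j=4}^{7} e^(−3.23333) · 3.23333^j/j! ≈ 0.3871.

0.3871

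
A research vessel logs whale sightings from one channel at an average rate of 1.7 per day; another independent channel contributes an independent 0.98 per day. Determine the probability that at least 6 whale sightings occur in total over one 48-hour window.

0.4469

Independent Poisson processes superpose: combined rate λ = 1.7 + 0.98 = 2.68 per day.
Over the interval, μ = 2.68 × 2 = 5.36 (a 48-hour window = 2 days).
P(N ≥ 6) = 1 − P(N ≤ 5) ≈ 0.4469.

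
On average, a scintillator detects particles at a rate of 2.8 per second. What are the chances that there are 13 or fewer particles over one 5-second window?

Over the interval, μ = 2.8 × 5 = 14 (a 5-second window = 5 seconds).
P(N ≤ 13) = Σ_{j=0}^{13} e^(−μ) μ^j/j! ≈ 0.4644.

0.4644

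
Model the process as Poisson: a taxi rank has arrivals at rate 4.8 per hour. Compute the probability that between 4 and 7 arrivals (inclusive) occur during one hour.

With mean μ = 4.8 per hour,
P(4 ≤ N ≤ 7) = Σ_{j=4}^{7} e^(−4.8) · 4.8^j/j! ≈ 0.5924.

0.5924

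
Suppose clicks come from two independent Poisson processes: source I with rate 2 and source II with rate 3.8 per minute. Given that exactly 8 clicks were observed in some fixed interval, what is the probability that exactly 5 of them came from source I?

0.0768

Given the total, each event is independently from source I with probability p = λ_I/(λ_I+λ_II) = 2/5.8 ≈ 0.3448.
So K ~ Binomial(8, 2/5.8): P(K = 5) = C(8,5) · (2/5.8)^5 · (3.8/5.8)^3 ≈ 0.0768.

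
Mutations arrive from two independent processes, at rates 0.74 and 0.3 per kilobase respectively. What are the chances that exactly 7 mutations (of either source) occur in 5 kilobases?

Independent Poisson processes superpose: combined rate λ = 0.74 + 0.3 = 1.04 per kilobase.
Over the interval, μ = 1.04 × 5 = 5.2 (5 kilobases).
P(N = 7) = e^(−5.2) · 5.2^7/7! ≈ 0.1125.

0.1125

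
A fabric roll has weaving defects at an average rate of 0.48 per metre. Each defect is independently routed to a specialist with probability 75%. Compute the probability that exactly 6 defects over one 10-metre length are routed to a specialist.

Thinning: the defects that are routed to a specialist themselves form a Poisson process with rate 0.75 × 0.48 = 0.36 per metre.
Over the interval, μ = 0.36 × 10 = 3.6 (a 10-metre length = 10 metres).
P(N = 6) = e^(−3.6) · 3.6^6/6! ≈ 0.0826.

0.0826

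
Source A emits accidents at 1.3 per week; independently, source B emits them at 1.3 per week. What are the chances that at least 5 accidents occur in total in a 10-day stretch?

Independent Poisson processes superpose: combined rate λ = 1.3 + 1.3 = 2.6 per week.
Over the interval, μ = 2.6 × 10/7 ≈ 3.71429 (a 10-day stretch = 10/7 weeks).
P(N ≥ 5) = 1 − P(N ≤ 4) ≈ 0.3155.

0.3155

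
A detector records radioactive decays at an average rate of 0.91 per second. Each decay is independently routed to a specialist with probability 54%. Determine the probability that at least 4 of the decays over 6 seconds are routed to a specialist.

0.3412

Thinning: the decays that are routed to a specialist themselves form a Poisson process with rate 0.54 × 0.91 = 0.4914 per second.
Over the interval, μ = 0.4914 × 6 = 2.9484 (6 seconds).
P(N ≥ 4) = 1 − P(N ≤ 3) ≈ 0.3412.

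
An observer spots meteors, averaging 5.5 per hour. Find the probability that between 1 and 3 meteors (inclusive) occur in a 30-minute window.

0.6391

Over the interval, μ = 5.5 × 0.5 = 2.75 (a 30-minute window = 0.5 hours).
P(1 ≤ N ≤ 3) = Σ_{j=1}^{3} e^(−2.75) · 2.75^j/j! ≈ 0.6391.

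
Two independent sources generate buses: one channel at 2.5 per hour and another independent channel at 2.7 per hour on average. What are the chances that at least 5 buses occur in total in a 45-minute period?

0.3516

Independent Poisson processes superpose: combined rate λ = 2.5 + 2.7 = 5.2 per hour.
Over the interval, μ = 5.2 × 0.75 = 3.9 (a 45-minute period = 0.75 hours).
P(N ≥ 5) = 1 − P(N ≤ 4) ≈ 0.3516.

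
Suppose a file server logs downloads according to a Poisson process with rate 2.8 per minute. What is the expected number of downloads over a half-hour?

84

E[N] = λt = 2.8 × 30 = 84 (a half-hour = 30 minutes).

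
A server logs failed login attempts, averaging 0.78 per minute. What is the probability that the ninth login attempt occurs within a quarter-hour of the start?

Over the interval, μ = 0.78 × 15 = 11.7 (a quarter-hour = 15 minutes).
The ninth arrival falls in the interval iff at least 9 events occur there: P(S_9 ≤ t) = P(N ≥ 9) = 1 − P(N ≤ 8) ≈ 0.8243.

0.8243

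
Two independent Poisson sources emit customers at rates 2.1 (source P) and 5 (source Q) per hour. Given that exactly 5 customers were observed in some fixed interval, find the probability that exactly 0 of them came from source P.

0.1732

Given the total, each event is independently from source P with probability p = λ_P/(λ_P+λ_Q) = 2.1/7.1 ≈ 0.2958.
So K ~ Binomial(5, 2.1/7.1): P(K = 0) = C(5,0) · (2.1/7.1)^0 · (5/7.1)^5 ≈ 0.1732.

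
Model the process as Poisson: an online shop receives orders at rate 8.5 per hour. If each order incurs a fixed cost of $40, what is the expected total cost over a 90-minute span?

$510

E[N] = 8.5 × 1.5 = 12.75 (a 90-minute span = 1.5 hours); E[cost] = 12.75 × $40 = $510.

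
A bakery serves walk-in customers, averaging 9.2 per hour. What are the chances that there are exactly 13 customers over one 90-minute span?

Over the interval, μ = 9.2 × 1.5 = 13.8 (a 90-minute span = 1.5 hours).
P(N = 13) = e^(−μ) μ^13/13! = e^(−13.8) · 13.8^13/6227020800 ≈ 0.1074.

0.1074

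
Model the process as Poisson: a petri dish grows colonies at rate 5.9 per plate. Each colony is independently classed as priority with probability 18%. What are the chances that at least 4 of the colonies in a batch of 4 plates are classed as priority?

Thinning: the colonies that are classed as priority themselves form a Poisson process with rate 0.18 × 5.9 = 1.062 per plate.
Over the interval, μ = 1.062 × 4 = 4.248 (a batch of 4 plates = 4 plates).
P(N ≥ 4) = 1 − P(N ≤ 3) ≈ 0.6134.

0.6134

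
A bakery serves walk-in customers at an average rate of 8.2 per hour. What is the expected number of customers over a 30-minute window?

E[N] = λt = 8.2 × 0.5 = 4.1 (a 30-minute window = 0.5 hours).

4.1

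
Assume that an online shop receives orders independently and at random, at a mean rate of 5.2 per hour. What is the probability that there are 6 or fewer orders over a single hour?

With mean μ = 5.2 per hour,
P(N ≤ 6) = Σ_{j=0}^{6} e^(−μ) μ^j/j! ≈ 0.7324.

0.7324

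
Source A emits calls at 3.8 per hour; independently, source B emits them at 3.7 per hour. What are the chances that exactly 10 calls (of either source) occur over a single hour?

Independent Poisson processes superpose: combined rate λ = 3.8 + 3.7 = 7.5 per hour.
So μ = 7.5.
P(N = 10) = e^(−7.5) · 7.5^10/10! ≈ 0.0858.

0.0858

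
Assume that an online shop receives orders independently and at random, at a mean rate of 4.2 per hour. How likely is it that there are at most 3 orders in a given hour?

With mean μ = 4.2 per hour,
P(N ≤ 3) = Σ_{j=0}^{3} e^(−μ) μ^j/j! ≈ 0.3954.

0.3954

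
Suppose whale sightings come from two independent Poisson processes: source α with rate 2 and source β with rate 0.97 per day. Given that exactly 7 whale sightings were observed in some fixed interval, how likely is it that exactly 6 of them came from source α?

Given the total, each event is independently from source α with probability p = λ_α/(λ_α+λ_β) = 2/2.97 ≈ 0.6734.
So K ~ Binomial(7, 2/2.97): P(K = 6) = C(7,6) · (2/2.97)^6 · (0.97/2.97)^1 ≈ 0.2132.

0.2132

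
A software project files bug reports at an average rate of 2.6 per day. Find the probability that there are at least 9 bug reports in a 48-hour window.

0.0819

Over the interval, μ = 2.6 × 2 = 5.2 (a 48-hour window = 2 days).
P(N ≥ 9) = 1 − P(N ≤ 8) = 1 − Σ_{j=0}^{8} e^(−μ) μ^j/j! ≈ 0.0819.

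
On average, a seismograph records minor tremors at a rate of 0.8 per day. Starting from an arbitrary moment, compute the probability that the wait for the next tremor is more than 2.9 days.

0.0983

The wait for the next event is exponential with rate λ = 0.8 per day.
P(T > 2.9) = e^(−λt) = e^(−0.8 × 2.9) = e^(−2.32) ≈ 0.0983.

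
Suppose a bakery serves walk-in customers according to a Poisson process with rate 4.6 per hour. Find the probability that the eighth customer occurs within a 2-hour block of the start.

Over the interval, μ = 4.6 × 2 = 9.2 (a 2-hour block = 2 hours).
The eighth arrival falls in the interval iff at least 8 events occur there: P(S_8 ≤ t) = P(N ≥ 8) = 1 − P(N ≤ 7) ≈ 0.6990.

0.6990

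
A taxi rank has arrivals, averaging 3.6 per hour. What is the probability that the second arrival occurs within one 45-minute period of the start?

Over the interval, μ = 3.6 × 0.75 = 2.7 (a 45-minute period = 0.75 hours).
The second arrival falls in the interval iff at least 2 events occur there: P(S_2 ≤ t) = P(N ≥ 2) = 1 − P(N ≤ 1) ≈ 0.7513.

0.7513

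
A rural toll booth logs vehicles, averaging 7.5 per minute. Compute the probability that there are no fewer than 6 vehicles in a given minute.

0.7586

With mean μ = 7.5 per minute,
P(N ≥ 6) = 1 − P(N ≤ 5) = 1 − Σ_{j=0}^{5} e^(−μ) μ^j/j! ≈ 0.7586.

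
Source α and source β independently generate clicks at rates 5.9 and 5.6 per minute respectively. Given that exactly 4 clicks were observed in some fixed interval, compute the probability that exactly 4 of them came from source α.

0.0693

Given the total, each event is independently from source α with probability p = λ_α/(λ_α+λ_β) = 5.9/11.5 ≈ 0.5130.
So K ~ Binomial(4, 5.9/11.5): P(K = 4) = C(4,4) · (5.9/11.5)^4 · (5.6/11.5)^0 ≈ 0.0693.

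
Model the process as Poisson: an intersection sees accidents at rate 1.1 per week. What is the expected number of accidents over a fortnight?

E[N] = λt = 1.1 × 2 = 2.2 (a fortnight = 2 weeks).

2.2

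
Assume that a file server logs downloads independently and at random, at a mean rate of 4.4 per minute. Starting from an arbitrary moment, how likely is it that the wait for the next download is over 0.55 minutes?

0.0889

The wait for the next event is exponential with rate λ = 4.4 per minute.
P(T > 0.55) = e^(−λt) = e^(−4.4 × 0.55) = e^(−2.42) ≈ 0.0889.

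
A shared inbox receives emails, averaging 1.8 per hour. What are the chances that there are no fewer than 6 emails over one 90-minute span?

0.0567

Over the interval, μ = 1.8 × 1.5 = 2.7 (a 90-minute span = 1.5 hours).
P(N ≥ 6) = 1 − P(N ≤ 5) = 1 − Σ_{j=0}^{5} e^(−μ) μ^j/j! ≈ 0.0567.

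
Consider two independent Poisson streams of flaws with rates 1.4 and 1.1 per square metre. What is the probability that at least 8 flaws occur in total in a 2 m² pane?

Independent Poisson processes superpose: combined rate λ = 1.4 + 1.1 = 2.5 per square metre.
Over the interval, μ = 2.5 × 2 = 5 (a 2 m² pane = 2 square metres).
P(N ≥ 8) = 1 − P(N ≤ 7) ≈ 0.1334.

0.1334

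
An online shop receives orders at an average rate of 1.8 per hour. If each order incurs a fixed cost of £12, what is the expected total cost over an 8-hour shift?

£172.8

E[N] = 1.8 × 8 = 14.4 (an 8-hour shift = 8 hours); E[cost] = 14.4 × £12 = £172.8.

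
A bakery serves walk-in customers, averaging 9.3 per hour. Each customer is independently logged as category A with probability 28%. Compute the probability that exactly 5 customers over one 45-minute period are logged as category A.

Thinning: the customers that are logged as category A themselves form a Poisson process with rate 0.28 × 9.3 = 2.604 per hour.
Over the interval, μ = 2.604 × 0.75 = 1.953 (a 45-minute period = 0.75 hours).
P(N = 5) = e^(−1.953) · 1.953^5/5! ≈ 0.0336.

0.0336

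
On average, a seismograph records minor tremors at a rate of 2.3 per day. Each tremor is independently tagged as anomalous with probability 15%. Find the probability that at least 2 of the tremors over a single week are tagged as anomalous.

Thinning: the tremors that are tagged as anomalous themselves form a Poisson process with rate 0.15 × 2.3 = 0.345 per day.
Over the interval, μ = 0.345 × 7 = 2.415 (a week = 7 days).
P(N ≥ 2) = 1 − P(N ≤ 1) ≈ 0.6948.

0.6948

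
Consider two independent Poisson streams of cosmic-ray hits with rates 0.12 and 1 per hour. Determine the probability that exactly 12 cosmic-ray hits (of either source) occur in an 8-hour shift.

Independent Poisson processes superpose: combined rate λ = 0.12 + 1 = 1.12 per hour.
Over the interval, μ = 1.12 × 8 = 8.96 (an 8-hour shift = 8 hours).
P(N = 12) = e^(−8.96) · 8.96^12/12! ≈ 0.0718.

0.0718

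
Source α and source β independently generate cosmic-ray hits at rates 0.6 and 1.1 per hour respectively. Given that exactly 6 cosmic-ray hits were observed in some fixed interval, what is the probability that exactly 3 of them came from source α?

Given the total, each event is independently from source α with probability p = λ_α/(λ_α+λ_β) = 0.6/1.7 ≈ 0.3529.
So K ~ Binomial(6, 0.6/1.7): P(K = 3) = C(6,3) · (0.6/1.7)^3 · (1.1/1.7)^3 ≈ 0.2382.

0.2382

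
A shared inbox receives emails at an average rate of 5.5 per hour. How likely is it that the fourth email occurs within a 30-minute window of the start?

0.2970

Over the interval, μ = 5.5 × 0.5 = 2.75 (a 30-minute window = 0.5 hours).
The fourth arrival falls in the interval iff at least 4 events occur there: P(S_4 ≤ t) = P(N ≥ 4) = 1 − P(N ≤ 3) ≈ 0.2970.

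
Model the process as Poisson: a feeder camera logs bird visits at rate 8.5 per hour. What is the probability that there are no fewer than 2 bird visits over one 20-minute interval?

Over the interval, μ = 8.5 × 1/3 ≈ 2.83333 (a 20-minute interval = 1/3 hours).
P(N ≥ 2) = 1 − P(N ≤ 1) = 1 − Σ_{j=0}^{1} e^(−μ) μ^j/j! ≈ 0.7745.

0.7745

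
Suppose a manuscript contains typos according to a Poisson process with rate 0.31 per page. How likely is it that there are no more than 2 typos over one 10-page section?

Over the interval, μ = 0.31 × 10 = 3.1 (a 10-page section = 10 pages).
P(N ≤ 2) = Σ_{j=0}^{2} e^(−μ) μ^j/j! ≈ 0.4012.

0.4012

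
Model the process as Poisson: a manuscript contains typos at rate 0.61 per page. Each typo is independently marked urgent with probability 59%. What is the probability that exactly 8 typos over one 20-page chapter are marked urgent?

0.1337

Thinning: the typos that are marked urgent themselves form a Poisson process with rate 0.59 × 0.61 = 0.3599 per page.
Over the interval, μ = 0.3599 × 20 = 7.198 (a 20-page chapter = 20 pages).
P(N = 8) = e^(−7.198) · 7.198^8/8! ≈ 0.1337.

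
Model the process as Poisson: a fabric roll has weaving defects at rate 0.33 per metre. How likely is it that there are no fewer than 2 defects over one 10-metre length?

Over the interval, μ = 0.33 × 10 = 3.3 (a 10-metre length = 10 metres).
P(N ≥ 2) = 1 − P(N ≤ 1) = 1 − Σ_{j=0}^{1} e^(−μ) μ^j/j! ≈ 0.8414.

0.8414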